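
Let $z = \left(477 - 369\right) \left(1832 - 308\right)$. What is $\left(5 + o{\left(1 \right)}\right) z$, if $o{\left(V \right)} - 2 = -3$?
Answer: $658368$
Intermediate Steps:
$z = 164592$ ($z = 108 \cdot 1524 = 164592$)
$o{\left(V \right)} = -1$ ($o{\left(V \right)} = 2 - 3 = -1$)
$\left(5 + o{\left(1 \right)}\right) z = \left(5 - 1\right) 164592 = 4 \cdot 164592 = 658368$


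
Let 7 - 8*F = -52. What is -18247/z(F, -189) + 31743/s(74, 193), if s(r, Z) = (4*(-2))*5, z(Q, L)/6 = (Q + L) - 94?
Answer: -8282417/10584 ≈ -782.54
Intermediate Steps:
F = 59/8 (F = 7/8 - ⅛*(-52) = 7/8 + 13/2 = 59/8 ≈ 7.3750)
z(Q, L) = -564 + 6*L + 6*Q (z(Q, L) = 6*((Q + L) - 94) = 6*((L + Q) - 94) = 6*(-94 + L + Q) = -564 + 6*L + 6*Q)
s(r, Z) = -40 (s(r, Z) = -8*5 = -40)
-18247/z(F, -189) + 31743/s(74, 193) = -18247/(-564 + 6*(-189) + 6*(59/8)) + 31743/(-40) = -18247/(-564 - 1134 + 177/4) + 31743*(-1/40) = -18247/(-6615/4) - 31743/40 = -18247*(-4/6615) - 31743/40 = 72988/6615 - 31743/40 = -8282417/10584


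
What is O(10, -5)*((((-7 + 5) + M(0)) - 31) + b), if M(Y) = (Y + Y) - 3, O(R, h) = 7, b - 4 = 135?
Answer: 721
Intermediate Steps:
b = 139 (b = 4 + 135 = 139)
M(Y) = -3 + 2*Y (M(Y) = 2*Y - 3 = -3 + 2*Y)
O(10, -5)*((((-7 + 5) + M(0)) - 31) + b) = 7*((((-7 + 5) + (-3 + 2*0)) - 31) + 139) = 7*(((-2 + (-3 + 0)) - 31) + 139) = 7*(((-2 - 3) - 31) + 139) = 7*((-5 - 31) + 139) = 7*(-36 + 139) = 7*103 = 721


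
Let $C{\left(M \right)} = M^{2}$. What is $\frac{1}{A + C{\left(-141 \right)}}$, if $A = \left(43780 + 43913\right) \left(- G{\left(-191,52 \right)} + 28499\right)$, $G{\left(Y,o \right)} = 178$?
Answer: $\frac{1}{2483573334} \approx 4.0265 \cdot 10^{-10}$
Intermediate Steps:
$A = 2483553453$ ($A = \left(43780 + 43913\right) \left(\left(-1\right) 178 + 28499\right) = 87693 \left(-178 + 28499\right) = 87693 \cdot 28321 = 2483553453$)
$\frac{1}{A + C{\left(-141 \right)}} = \frac{1}{2483553453 + \left(-141\right)^{2}} = \frac{1}{2483553453 + 19881} = \frac{1}{2483573334}$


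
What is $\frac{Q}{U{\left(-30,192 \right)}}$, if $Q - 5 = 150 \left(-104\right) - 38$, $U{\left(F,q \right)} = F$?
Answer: $\frac{5211}{10} \approx 521.1$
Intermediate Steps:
$Q = -15633$ ($Q = 5 + \left(150 \left(-104\right) - 38\right) = 5 - 15638 = -15633$)
$\frac{Q}{U{\left(-30,192 \right)}} = - \frac{15633}{-30} = \left(-15633\right) \left(- \frac{1}{30}\right) = \frac{5211}{10}$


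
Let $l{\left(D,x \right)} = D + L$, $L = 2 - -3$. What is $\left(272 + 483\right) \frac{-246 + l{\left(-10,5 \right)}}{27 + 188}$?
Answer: $- \frac{37901}{43} \approx -881.42$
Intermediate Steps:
$L = 5$ ($L = 2 + 3 = 5$)
$l{\left(D,x \right)} = 5 + D$ ($l{\left(D,x \right)} = D + 5 = 5 + D$)
$\left(272 + 483\right) \frac{-246 + l{\left(-10,5 \right)}}{27 + 188} = \left(272 + 483\right) \frac{-246 + \left(5 - 10\right)}{27 + 188} = 755 \frac{-246 - 5}{215} = 755 \left(\left(-251\right) \frac{1}{215}\right) = 755 \left(- \frac{251}{215}\right) = - \frac{37901}{43}$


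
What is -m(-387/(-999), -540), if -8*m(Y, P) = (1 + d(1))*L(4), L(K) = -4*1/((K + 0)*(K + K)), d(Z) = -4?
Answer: 3/64 ≈ 0.046875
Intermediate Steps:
L(K) = -2/K**2 (L(K) = -4*1/(2*K**2) = -2/K**2)
m(Y, P) = -3/64 (m(Y, P) = -(1 - 4)*(-2/4**2)/8 = -(-3)*(-2*1/16)/8 = -(-3)*(-1)/(8*8) = -1/8*3/8 = -3/64)
-m(-387/(-999), -540) = -1*(-3/64) = 3/64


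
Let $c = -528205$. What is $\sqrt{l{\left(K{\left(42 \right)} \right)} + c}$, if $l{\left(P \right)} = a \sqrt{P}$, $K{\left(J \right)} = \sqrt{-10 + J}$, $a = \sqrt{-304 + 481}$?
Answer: $\sqrt{-528205 + 2 \sqrt[4]{2} \sqrt{177}} \approx 726.75 i$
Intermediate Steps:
$a = \sqrt{177} \approx 13.304$
$l{\left(P \right)} = \sqrt{177} \sqrt{P}$
$\sqrt{l{\left(K{\left(42 \right)} \right)} + c} = \sqrt{\sqrt{177} \sqrt{\sqrt{-10 + 42}} - 528205} = \sqrt{\sqrt{177} \sqrt{\sqrt{32}} - 528205} = \sqrt{\sqrt{177} \sqrt{4 \sqrt{2}} - 528205} = \sqrt{\sqrt{177} \cdot 2 \sqrt[4]{2} - 528205} = \sqrt{2 \sqrt[4]{2} \sqrt{177} - 528205} = \sqrt{-528205 + 2 \sqrt[4]{2} \sqrt{177}}$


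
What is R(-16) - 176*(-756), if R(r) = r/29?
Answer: 3858608/29 ≈ 1.3306e+5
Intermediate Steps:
R(r) = r/29 (R(r) = r*(1/29) = r/29)
R(-16) - 176*(-756) = (1/29)*(-16) - 176*(-756) = -16/29 + 133056 = 3858608/29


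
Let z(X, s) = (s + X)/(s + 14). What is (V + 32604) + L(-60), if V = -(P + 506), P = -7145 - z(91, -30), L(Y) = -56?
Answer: 626931/16 ≈ 39183.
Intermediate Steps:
z(X, s) = (X + s)/(14 + s)
P = -114259/16 (P = -7145 - (91 - 30)/(14 - 30) = -7145 - 61/(-16) = -7145 - (-1)*61/16 = -7145 - 1*(-61/16) = -7145 + 61/16 = -114259/16 ≈ -7141.2)
V = 106163/16 (V = -(-114259/16 + 506) = -1*(-106163/16) = 106163/16 ≈ 6635.2)
(V + 32604) + L(-60) = (106163/16 + 32604) - 56 = 627827/16 - 56 = 626931/16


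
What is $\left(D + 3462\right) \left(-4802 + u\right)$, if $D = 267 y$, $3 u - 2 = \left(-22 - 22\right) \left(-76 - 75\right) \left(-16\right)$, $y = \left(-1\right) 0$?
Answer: $-139297032$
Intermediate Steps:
$y = 0$
$u = -35434$ ($u = \frac{2}{3} + \frac{\left(-22 - 22\right) \left(-76 - 75\right) \left(-16\right)}{3} = \frac{2}{3} + \frac{\left(-44\right) \left(-151\right) \left(-16\right)}{3} = \frac{2}{3} + \frac{6644 \left(-16\right)}{3} = \frac{2}{3} + \frac{1}{3} \left(-106304\right) = \frac{2}{3} - \frac{106304}{3} = -35434$)
$D = 0$ ($D = 267 \cdot 0 = 0$)
$\left(D + 3462\right) \left(-4802 + u\right) = \left(0 + 3462\right) \left(-4802 - 35434\right) = 3462 \left(-40236\right) = -139297032$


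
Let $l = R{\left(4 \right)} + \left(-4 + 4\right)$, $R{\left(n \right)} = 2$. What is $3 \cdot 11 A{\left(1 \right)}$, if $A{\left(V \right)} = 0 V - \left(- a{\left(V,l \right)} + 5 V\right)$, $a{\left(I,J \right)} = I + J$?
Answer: $-66$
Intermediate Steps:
$l = 2$ ($l = 2 + \left(-4 + 4\right) = 2 + 0 = 2$)
$A{\left(V \right)} = 2 - 4 V$ ($A{\left(V \right)} = 0 V - \left(-2 + 4 V\right) = 0 - \left(-2 + 4 V\right) = 2 - 4 V$)
$3 \cdot 11 A{\left(1 \right)} = 3 \cdot 11 \left(2 - 4\right) = 33 \left(2 - 4\right) = 33 \left(-2\right) = -66$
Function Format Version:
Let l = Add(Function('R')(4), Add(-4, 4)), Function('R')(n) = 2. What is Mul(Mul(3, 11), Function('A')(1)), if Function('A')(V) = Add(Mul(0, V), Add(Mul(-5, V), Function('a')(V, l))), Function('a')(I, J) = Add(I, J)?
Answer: -66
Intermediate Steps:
l = 2 (l = Add(2, Add(-4, 4)) = Add(2, 0) = 2)
Function('A')(V) = Add(2, Mul(-4, V)) (Function('A')(V) = Add(Mul(0, V), Add(Mul(-5, V), Add(V, 2))) = Add(0, Add(Mul(-5, V), Add(2, V))) = Add(0, Add(2, Mul(-4, V))) = Add(2, Mul(-4, V)))
Mul(Mul(3, 11), Function('A')(1)) = Mul(Mul(3, 11), Add(2, Mul(-4, 1))) = Mul(33, Add(2, -4)) = Mul(33, -2) = -66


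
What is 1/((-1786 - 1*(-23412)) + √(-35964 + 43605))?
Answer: 21626/467676235 - 3*√849/467676235 ≈ 4.6054e-5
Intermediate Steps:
1/((-1786 - 1*(-23412)) + √(-35964 + 43605)) = 1/((-1786 + 23412) + √7641) = 1/(21626 + 3*√849)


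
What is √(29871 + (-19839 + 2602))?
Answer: √12634 ≈ 112.40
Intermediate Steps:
√(29871 + (-19839 + 2602)) = √(29871 - 17237) = √12634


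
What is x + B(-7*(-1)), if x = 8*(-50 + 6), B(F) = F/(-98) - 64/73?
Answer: -360713/1022 ≈ -352.95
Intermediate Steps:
B(F) = -64/73 - F/98 (B(F) = F*(-1/98) - 64*1/73 = -F/98 - 64/73 = -64/73 - F/98)
x = -352 (x = 8*(-44) = -352)
x + B(-7*(-1)) = -352 + (-64/73 - (-1)*(-1)/14) = -352 + (-64/73 - 1/98*7) = -352 + (-64/73 - 1/14) = -352 - 969/1022 = -360713/1022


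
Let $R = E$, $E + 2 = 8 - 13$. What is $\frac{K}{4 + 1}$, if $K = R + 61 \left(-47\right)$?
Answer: $- \frac{2874}{5} \approx -574.8$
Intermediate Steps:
$E = -7$ ($E = -2 + \left(8 - 13\right) = -2 - 5 = -7$)
$R = -7$
$K = -2874$ ($K = -7 + 61 \left(-47\right) = -7 - 2867 = -2874$)
$\frac{K}{4 + 1} = \frac{1}{4 + 1} \left(-2874\right) = \frac{1}{5} \left(-2874\right) = - \frac{2874}{5}$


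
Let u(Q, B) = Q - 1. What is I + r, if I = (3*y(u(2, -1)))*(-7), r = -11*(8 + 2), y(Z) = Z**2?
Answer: -131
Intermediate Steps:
u(Q, B) = -1 + Q
r = -110 (r = -11*10 = -110)
I = -21 (I = (3*(-1 + 2)**2)*(-7) = (3*1**2)*(-7) = (3*1)*(-7) = 3*(-7) = -21)
I + r = -21 - 110 = -131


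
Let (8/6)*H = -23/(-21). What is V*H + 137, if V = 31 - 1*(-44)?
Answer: 5561/28 ≈ 198.61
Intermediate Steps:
V = 75 (V = 31 + 44 = 75)
H = 23/28 (H = 3*(-23/(-21))/4 = 3*(-23*(-1/21))/4 = (3/4)*(23/21) = 23/28 ≈ 0.82143)
V*H + 137 = 75*(23/28) + 137 = 1725/28 + 137 = 5561/28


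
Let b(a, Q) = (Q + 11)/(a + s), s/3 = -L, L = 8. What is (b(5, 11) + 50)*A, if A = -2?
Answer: -1856/19 ≈ -97.684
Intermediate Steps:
s = -24 (s = 3*(-1*8) = 3*(-8) = -24)
b(a, Q) = (11 + Q)/(-24 + a) (b(a, Q) = (Q + 11)/(a - 24) = (11 + Q)/(-24 + a))
(b(5, 11) + 50)*A = ((11 + 11)/(-24 + 5) + 50)*(-2) = (22/(-19) + 50)*(-2) = (-1/19*22 + 50)*(-2) = (-22/19 + 50)*(-2) = (928/19)*(-2) = -1856/19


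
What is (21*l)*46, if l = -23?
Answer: -22218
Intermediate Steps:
(21*l)*46 = (21*(-23))*46 = -483*46 = -22218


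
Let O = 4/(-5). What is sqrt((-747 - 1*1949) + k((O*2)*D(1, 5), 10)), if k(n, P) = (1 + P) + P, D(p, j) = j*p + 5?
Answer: 5*I*sqrt(107) ≈ 51.72*I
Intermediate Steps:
D(p, j) = 5 + j*p
O = -4/5 (O = 4*(-1/5) = -4/5 ≈ -0.80000)
k(n, P) = 1 + 2*P
sqrt((-747 - 1*1949) + k((O*2)*D(1, 5), 10)) = sqrt((-747 - 1*1949) + (1 + 2*10)) = sqrt((-747 - 1949) + (1 + 20)) = sqrt(-2696 + 21) = sqrt(-2675) = 5*I*sqrt(107)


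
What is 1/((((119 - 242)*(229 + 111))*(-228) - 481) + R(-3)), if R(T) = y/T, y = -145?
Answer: 3/28603582 ≈ 1.0488e-7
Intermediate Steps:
R(T) = -145/T
1/((((119 - 242)*(229 + 111))*(-228) - 481) + R(-3)) = 1/((((119 - 242)*(229 + 111))*(-228) - 481) - 145/(-3)) = 1/((-123*340*(-228) - 481) - 145*(-⅓)) = 1/((-41820*(-228) - 481) + 145/3) = 1/((9534960 - 481) + 145/3) = 1/(9534479 + 145/3) = 1/(28603582/3) = 3/28603582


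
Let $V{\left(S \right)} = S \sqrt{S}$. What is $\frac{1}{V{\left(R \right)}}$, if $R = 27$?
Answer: $\frac{\sqrt{3}}{243} \approx 0.0071278$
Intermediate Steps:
$V{\left(S \right)} = S^{\frac{3}{2}}$
$\frac{1}{V{\left(R \right)}} = \frac{1}{27^{\frac{3}{2}}} = \frac{1}{81 \sqrt{3}} = \frac{\sqrt{3}}{243}$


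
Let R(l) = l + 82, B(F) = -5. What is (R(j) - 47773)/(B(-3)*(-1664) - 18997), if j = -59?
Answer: 47750/10677 ≈ 4.4722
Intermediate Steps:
R(l) = 82 + l
(R(j) - 47773)/(B(-3)*(-1664) - 18997) = ((82 - 59) - 47773)/(-5*(-1664) - 18997) = (23 - 47773)/(8320 - 18997) = -47750/(-10677) = -47750*(-1/10677) = 47750/10677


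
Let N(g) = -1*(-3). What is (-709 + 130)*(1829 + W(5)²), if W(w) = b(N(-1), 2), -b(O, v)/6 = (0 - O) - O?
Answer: -1809375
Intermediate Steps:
N(g) = 3
b(O, v) = 12*O (b(O, v) = -6*((0 - O) - O) = -6*(-O - O) = -(-12)*O = 12*O)
W(w) = 36 (W(w) = 12*3 = 36)
(-709 + 130)*(1829 + W(5)²) = (-709 + 130)*(1829 + 36²) = -579*(1829 + 1296) = -579*3125 = -1809375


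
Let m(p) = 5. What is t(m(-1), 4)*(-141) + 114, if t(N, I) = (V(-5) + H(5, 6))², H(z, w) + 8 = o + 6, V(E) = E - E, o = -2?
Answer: -2142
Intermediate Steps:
V(E) = 0
H(z, w) = -4 (H(z, w) = -8 + (-2 + 6) = -8 + 4 = -4)
t(N, I) = 16 (t(N, I) = (0 - 4)² = (-4)² = 16)
t(m(-1), 4)*(-141) + 114 = 16*(-141) + 114 = -2256 + 114 = -2142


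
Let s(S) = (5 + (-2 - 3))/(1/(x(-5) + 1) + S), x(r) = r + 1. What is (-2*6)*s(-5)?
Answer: 0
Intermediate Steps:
x(r) = 1 + r
s(S) = 0 (s(S) = (5 + (-2 - 3))/(1/((1 - 5) + 1) + S) = (5 - 5)/(1/(-4 + 1) + S) = 0/(1/(-3) + S) = 0/(-⅓ + S) = 0)
(-2*6)*s(-5) = -2*6*0 = -12*0 = 0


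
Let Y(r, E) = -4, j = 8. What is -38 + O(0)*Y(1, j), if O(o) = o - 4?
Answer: -22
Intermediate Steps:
O(o) = -4 + o
-38 + O(0)*Y(1, j) = -38 + (-4 + 0)*(-4) = -38 - 4*(-4) = -38 + 16 = -22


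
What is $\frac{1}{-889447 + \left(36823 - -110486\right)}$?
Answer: $- \frac{1}{742138} \approx -1.3475 \cdot 10^{-6}$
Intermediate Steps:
$\frac{1}{-889447 + \left(36823 - -110486\right)} = \frac{1}{-889447 + \left(36823 + 110486\right)} = \frac{1}{-889447 + 147309} = \frac{1}{-742138} = - \frac{1}{742138}$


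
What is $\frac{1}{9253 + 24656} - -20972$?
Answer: $\frac{711139549}{33909} \approx 20972.0$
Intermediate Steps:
$\frac{1}{9253 + 24656} - -20972 = \frac{1}{33909} + 20972 = \frac{711139549}{33909}$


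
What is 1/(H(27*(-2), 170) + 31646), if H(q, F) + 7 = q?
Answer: 1/31585 ≈ 3.1661e-5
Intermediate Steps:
H(q, F) = -7 + q
1/(H(27*(-2), 170) + 31646) = 1/((-7 + 27*(-2)) + 31646) = 1/((-7 - 54) + 31646) = 1/(-61 + 31646) = 1/31585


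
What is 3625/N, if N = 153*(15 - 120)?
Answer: -725/3213 ≈ -0.22565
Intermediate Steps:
N = -16065 (N = 153*(-105) = -16065)
3625/N = 3625/(-16065) = 3625*(-1/16065) = -725/3213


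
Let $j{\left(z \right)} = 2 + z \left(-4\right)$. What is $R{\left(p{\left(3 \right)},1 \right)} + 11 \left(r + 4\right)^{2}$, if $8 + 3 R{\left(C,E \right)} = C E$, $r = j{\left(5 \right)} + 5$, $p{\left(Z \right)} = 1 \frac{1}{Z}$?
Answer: $\frac{7996}{9} \approx 888.44$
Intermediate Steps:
$j{\left(z \right)} = 2 - 4 z$
$p{\left(Z \right)} = \frac{1}{Z}$
$r = -13$ ($r = \left(2 - 20\right) + 5 = -18 + 5 = -13$)
$R{\left(C,E \right)} = - \frac{8}{3} + \frac{C E}{3}$
$R{\left(p{\left(3 \right)},1 \right)} + 11 \left(r + 4\right)^{2} = \left(- \frac{8}{3} + \frac{1}{3} \cdot \frac{1}{3} \cdot 1\right) + 11 \left(-13 + 4\right)^{2} = \left(- \frac{8}{3} + \frac{1}{3} \cdot \frac{1}{3} \cdot 1\right) + 11 \left(-9\right)^{2} = \left(- \frac{8}{3} + \frac{1}{9}\right) + 11 \cdot 81 = - \frac{23}{9} + 891 = \frac{7996}{9}$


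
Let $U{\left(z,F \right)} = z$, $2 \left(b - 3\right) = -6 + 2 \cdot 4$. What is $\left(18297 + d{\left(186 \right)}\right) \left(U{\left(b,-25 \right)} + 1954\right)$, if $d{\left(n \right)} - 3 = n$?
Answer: $36195588$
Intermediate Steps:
$d{\left(n \right)} = 3 + n$
$b = 4$ ($b = 3 + \frac{-6 + 2 \cdot 4}{2} = 3 + \frac{-6 + 8}{2} = 3 + \frac{1}{2} \cdot 2 = 3 + 1 = 4$)
$\left(18297 + d{\left(186 \right)}\right) \left(U{\left(b,-25 \right)} + 1954\right) = \left(18297 + \left(3 + 186\right)\right) \left(4 + 1954\right) = \left(18297 + 189\right) 1958 = 18486 \cdot 1958 = 36195588$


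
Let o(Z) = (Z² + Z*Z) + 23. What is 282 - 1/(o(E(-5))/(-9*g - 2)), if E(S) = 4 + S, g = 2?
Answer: 1414/5 ≈ 282.80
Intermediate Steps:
o(Z) = 23 + 2*Z² (o(Z) = (Z² + Z²) + 23 = 2*Z² + 23 = 23 + 2*Z²)
282 - 1/(o(E(-5))/(-9*g - 2)) = 282 - 1/((23 + 2*(4 - 5)²)/(-9*2 - 2)) = 282 - 1/((23 + 2*(-1)²)/(-18 - 2)) = 282 - 1/((23 + 2*1)/(-20)) = 282 - 1/((23 + 2)*(-1/20)) = 282 - 1/(25*(-1/20)) = 282 - 1/(-5/4) = 282 - 1*(-⅘) = 282 + ⅘ = 1414/5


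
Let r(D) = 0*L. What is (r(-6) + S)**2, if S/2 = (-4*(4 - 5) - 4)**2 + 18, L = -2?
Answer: 1296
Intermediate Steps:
r(D) = 0 (r(D) = 0*(-2) = 0)
S = 36 (S = 2*((-4*(4 - 5) - 4)**2 + 18) = 2*((-4*(-1) - 4)**2 + 18) = 2*((4 - 4)**2 + 18) = 2*(0**2 + 18) = 2*(0 + 18) = 2*18 = 36)
(r(-6) + S)**2 = (0 + 36)**2 = 36**2 = 1296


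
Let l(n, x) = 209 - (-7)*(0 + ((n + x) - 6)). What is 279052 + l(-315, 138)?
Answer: 277980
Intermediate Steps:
l(n, x) = 167 + 7*n + 7*x (l(n, x) = 209 - (-7)*(0 + (-6 + n + x)) = 209 - (-7)*(-6 + n + x) = 209 - (42 - 7*n - 7*x) = 209 + (-42 + 7*n + 7*x) = 167 + 7*n + 7*x)
279052 + l(-315, 138) = 279052 + (167 + 7*(-315) + 7*138) = 279052 + (167 - 2205 + 966) = 279052 - 1072 = 277980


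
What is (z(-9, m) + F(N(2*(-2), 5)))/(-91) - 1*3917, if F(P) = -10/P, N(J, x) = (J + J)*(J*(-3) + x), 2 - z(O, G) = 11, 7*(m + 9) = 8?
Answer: -24237789/6188 ≈ -3916.9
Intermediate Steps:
m = -55/7 (m = -9 + (1/7)*8 = -9 + 8/7 = -55/7 ≈ -7.8571)
z(O, G) = -9 (z(O, G) = 2 - 1*11 = 2 - 11 = -9)
N(J, x) = 2*J*(x - 3*J) (N(J, x) = (2*J)*(-3*J + x) = (2*J)*(x - 3*J) = 2*J*(x - 3*J))
(z(-9, m) + F(N(2*(-2), 5)))/(-91) - 1*3917 = (-9 - 10*(-1/(8*(5 - 6*(-2)))))/(-91) - 1*3917 = (-9 - 10*(-1/(8*(5 - 3*(-4)))))*(-1/91) - 3917 = (-9 - 10*(-1/(8*(5 + 12))))*(-1/91) - 3917 = (-9 - 10/(2*(-4)*17))*(-1/91) - 3917 = (-9 - 10/(-136))*(-1/91) - 3917 = (-9 - 10*(-1/136))*(-1/91) - 3917 = (-9 + 5/68)*(-1/91) - 3917 = -607/68*(-1/91) - 3917 = 607/6188 - 3917 = -24237789/6188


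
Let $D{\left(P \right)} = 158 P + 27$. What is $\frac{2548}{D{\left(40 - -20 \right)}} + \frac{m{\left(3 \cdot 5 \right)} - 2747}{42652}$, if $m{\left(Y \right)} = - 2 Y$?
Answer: $\frac{82276357}{405492564} \approx 0.2029$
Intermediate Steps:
$D{\left(P \right)} = 27 + 158 P$
$\frac{2548}{D{\left(40 - -20 \right)}} + \frac{m{\left(3 \cdot 5 \right)} - 2747}{42652} = \frac{2548}{27 + 158 \left(40 - -20\right)} + \frac{- 2 \cdot 3 \cdot 5 - 2747}{42652} = \frac{2548}{27 + 158 \left(40 + 20\right)} + \left(\left(-2\right) 15 - 2747\right) \frac{1}{42652} = \frac{2548}{27 + 158 \cdot 60} + \left(-30 - 2747\right) \frac{1}{42652} = \frac{2548}{27 + 9480} - \frac{2777}{42652} = \frac{2548}{9507} - \frac{2777}{42652} = \frac{82276357}{405492564}$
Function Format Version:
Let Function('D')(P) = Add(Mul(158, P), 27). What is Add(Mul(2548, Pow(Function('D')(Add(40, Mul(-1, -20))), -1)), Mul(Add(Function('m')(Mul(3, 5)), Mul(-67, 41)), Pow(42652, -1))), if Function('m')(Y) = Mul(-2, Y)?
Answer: Rational(82276357, 405492564) ≈ 0.20290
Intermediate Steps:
Function('D')(P) = Add(27, Mul(158, P))
Add(Mul(2548, Pow(Function('D')(Add(40, Mul(-1, -20))), -1)), Mul(Add(Function('m')(Mul(3, 5)), Mul(-67, 41)), Pow(42652, -1))) = Add(Mul(2548, Pow(Add(27, Mul(158, Add(40, Mul(-1, -20)))), -1)), Mul(Add(Mul(-2, Mul(3, 5)), Mul(-67, 41)), Pow(42652, -1))) = Add(Mul(2548, Pow(Add(27, Mul(158, Add(40, 20))), -1)), Mul(Add(Mul(-2, 15), -2747), Rational(1, 42652))) = Add(Mul(2548, Pow(Add(27, Mul(158, 60)), -1)), Mul(Add(-30, -2747), Rational(1, 42652))) = Add(Mul(2548, Pow(Add(27, 9480), -1)), Mul(-2777, Rational(1, 42652))) = Add(Mul(2548, Pow(9507, -1)), Rational(-2777, 42652)) = Add(Mul(2548, Rational(1, 9507)), Rational(-2777, 42652)) = Add(Rational(2548, 9507), Rational(-2777, 42652)) = Rational(82276357, 405492564)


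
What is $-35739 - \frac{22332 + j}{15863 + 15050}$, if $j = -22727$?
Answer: $- \frac{1104799312}{30913} \approx -35739.0$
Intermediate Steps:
$-35739 - \frac{22332 + j}{15863 + 15050} = -35739 - \frac{22332 - 22727}{15863 + 15050} = -35739 - - \frac{395}{30913} = -35739 + \frac{395}{30913} = - \frac{1104799312}{30913}$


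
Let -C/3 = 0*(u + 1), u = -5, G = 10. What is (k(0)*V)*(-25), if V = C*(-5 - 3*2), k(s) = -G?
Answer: 0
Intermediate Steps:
k(s) = -10 (k(s) = -1*10 = -10)
C = 0 (C = -0*(-5 + 1) = -0*(-4) = -3*0 = 0)
V = 0 (V = 0*(-5 - 3*2) = 0*(-5 - 6) = 0*(-11) = 0)
(k(0)*V)*(-25) = -10*0*(-25) = 0*(-25) = 0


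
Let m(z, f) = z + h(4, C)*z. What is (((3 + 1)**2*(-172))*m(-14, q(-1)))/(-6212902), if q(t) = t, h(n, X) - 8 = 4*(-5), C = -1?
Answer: 211904/3106451 ≈ 0.068214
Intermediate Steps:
h(n, X) = -12 (h(n, X) = 8 + 4*(-5) = 8 - 20 = -12)
m(z, f) = -11*z (m(z, f) = z - 12*z = -11*z)
(((3 + 1)**2*(-172))*m(-14, q(-1)))/(-6212902) = (((3 + 1)**2*(-172))*(-11*(-14)))/(-6212902) = ((4**2*(-172))*154)*(-1/6212902) = ((16*(-172))*154)*(-1/6212902) = -2752*154*(-1/6212902) = -423808*(-1/6212902) = 211904/3106451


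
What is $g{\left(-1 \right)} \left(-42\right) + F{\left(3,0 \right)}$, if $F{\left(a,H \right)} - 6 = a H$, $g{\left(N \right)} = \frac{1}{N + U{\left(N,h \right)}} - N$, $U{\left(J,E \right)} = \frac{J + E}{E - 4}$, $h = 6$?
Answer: $-64$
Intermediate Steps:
$U{\left(J,E \right)} = \frac{E + J}{-4 + E}$
$g{\left(N \right)} = \frac{1}{3 + \frac{3 N}{2}} - N$ ($g{\left(N \right)} = \frac{1}{N + \frac{6 + N}{-4 + 6}} - N = \frac{1}{N + \frac{6 + N}{2}} - N = \frac{1}{N + \left(3 + \frac{N}{2}\right)} - N = \frac{1}{3 + \frac{3 N}{2}} - N$)
$F{\left(a,H \right)} = 6 + H a$ ($F{\left(a,H \right)} = 6 + a H = 6 + H a$)
$g{\left(-1 \right)} \left(-42\right) + F{\left(3,0 \right)} = \frac{\frac{2}{3} - \left(-1\right)^{2} - -2}{2 - 1} \left(-42\right) + \left(6 + 0 \cdot 3\right) = \frac{\frac{2}{3} - 1 + 2}{1} \left(-42\right) + \left(6 + 0\right) = 1 \left(\frac{2}{3} - 1 + 2\right) \left(-42\right) + 6 = 1 \cdot \frac{5}{3} \left(-42\right) + 6 = \frac{5}{3} \left(-42\right) + 6 = -70 + 6 = -64$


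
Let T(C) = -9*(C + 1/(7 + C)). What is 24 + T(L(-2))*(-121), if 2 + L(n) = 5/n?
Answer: -44409/10 ≈ -4440.9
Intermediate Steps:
L(n) = -2 + 5/n
T(C) = -9*C - 9/(7 + C)
24 + T(L(-2))*(-121) = 24 + (9*(-1 - (-2 + 5/(-2))**2 - 7*(-2 + 5/(-2)))/(7 + (-2 + 5/(-2))))*(-121) = 24 + (9*(-1 - (-2 + 5*(-1/2))**2 - 7*(-2 + 5*(-1/2)))/(7 + (-2 + 5*(-1/2))))*(-121) = 24 + (9*(-1 - (-2 - 5/2)**2 - 7*(-2 - 5/2))/(7 + (-2 - 5/2)))*(-121) = 24 + (9*(-1 - (-9/2)**2 - 7*(-9/2))/(7 - 9/2))*(-121) = 24 + (9*(-1 - 1*81/4 + 63/2)/(5/2))*(-121) = 24 + (9*(2/5)*(-1 - 81/4 + 63/2))*(-121) = 24 + (9*(2/5)*(41/4))*(-121) = 24 + (369/10)*(-121) = 24 - 44649/10 = -44409/10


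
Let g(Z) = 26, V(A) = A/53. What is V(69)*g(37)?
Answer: 1794/53 ≈ 33.849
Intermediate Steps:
V(A) = A/53 (V(A) = A*(1/53) = A/53)
V(69)*g(37) = ((1/53)*69)*26 = (69/53)*26 = 1794/53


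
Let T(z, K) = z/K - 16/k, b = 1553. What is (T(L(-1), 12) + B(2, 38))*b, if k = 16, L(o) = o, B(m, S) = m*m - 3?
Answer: -1553/12 ≈ -129.42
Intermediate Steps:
B(m, S) = -3 + m**2 (B(m, S) = m**2 - 3 = -3 + m**2)
T(z, K) = -1 + z/K (T(z, K) = z/K - 16/16 = z/K - 16*1/16 = z/K - 1 = -1 + z/K)
(T(L(-1), 12) + B(2, 38))*b = ((-1 - 1*12)/12 + (-3 + 2**2))*1553 = ((-1 - 12)/12 + (-3 + 4))*1553 = ((1/12)*(-13) + 1)*1553 = (-13/12 + 1)*1553 = -1/12*1553 = -1553/12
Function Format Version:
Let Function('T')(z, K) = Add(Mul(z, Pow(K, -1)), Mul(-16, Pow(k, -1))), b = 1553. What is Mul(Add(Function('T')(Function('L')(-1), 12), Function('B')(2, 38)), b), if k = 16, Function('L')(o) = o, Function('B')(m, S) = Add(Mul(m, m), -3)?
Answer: Rational(-1553, 12) ≈ -129.42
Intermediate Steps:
Function('B')(m, S) = Add(-3, Pow(m, 2)) (Function('B')(m, S) = Add(Pow(m, 2), -3) = Add(-3, Pow(m, 2)))
Function('T')(z, K) = Add(-1, Mul(z, Pow(K, -1))) (Function('T')(z, K) = Add(Mul(z, Pow(K, -1)), Mul(-16, Pow(16, -1))) = Add(Mul(z, Pow(K, -1)), Mul(-16, Rational(1, 16))) = Add(Mul(z, Pow(K, -1)), -1) = Add(-1, Mul(z, Pow(K, -1))))
Mul(Add(Function('T')(Function('L')(-1), 12), Function('B')(2, 38)), b) = Mul(Add(Mul(Pow(12, -1), Add(-1, Mul(-1, 12))), Add(-3, Pow(2, 2))), 1553) = Mul(Add(Mul(Rational(1, 12), Add(-1, -12)), Add(-3, 4)), 1553) = Mul(Add(Mul(Rational(1, 12), -13), 1), 1553) = Mul(Add(Rational(-13, 12), 1), 1553) = Mul(Rational(-1, 12), 1553) = Rational(-1553, 12)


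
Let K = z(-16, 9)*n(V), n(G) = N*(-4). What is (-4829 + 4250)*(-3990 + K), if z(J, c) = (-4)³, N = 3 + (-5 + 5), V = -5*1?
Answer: 1865538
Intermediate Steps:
V = -5
N = 3 (N = 3 + 0 = 3)
z(J, c) = -64
n(G) = -12 (n(G) = 3*(-4) = -12)
K = 768 (K = -64*(-12) = 768)
(-4829 + 4250)*(-3990 + K) = (-4829 + 4250)*(-3990 + 768) = -579*(-3222) = 1865538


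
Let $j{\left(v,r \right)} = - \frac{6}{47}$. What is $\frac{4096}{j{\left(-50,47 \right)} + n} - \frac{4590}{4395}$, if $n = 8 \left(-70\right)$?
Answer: $- \frac{32230886}{3856759} \approx -8.357$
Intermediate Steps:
$j{\left(v,r \right)} = - \frac{6}{47}$ ($j{\left(v,r \right)} = \left(-6\right) \frac{1}{47} = - \frac{6}{47}$)
$n = -560$
$\frac{4096}{j{\left(-50,47 \right)} + n} - \frac{4590}{4395} = \frac{4096}{- \frac{6}{47} - 560} - \frac{4590}{4395} = \frac{4096}{- \frac{26326}{47}} - \frac{306}{293} = 4096 \left(- \frac{47}{26326}\right) - \frac{306}{293} = - \frac{96256}{13163} - \frac{306}{293} = - \frac{32230886}{3856759}$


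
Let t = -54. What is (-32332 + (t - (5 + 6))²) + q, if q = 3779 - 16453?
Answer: -40781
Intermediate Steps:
q = -12674
(-32332 + (t - (5 + 6))²) + q = (-32332 + (-54 - (5 + 6))²) - 12674 = (-32332 + (-54 - 1*11)²) - 12674 = (-32332 + (-54 - 11)²) - 12674 = (-32332 + (-65)²) - 12674 = (-32332 + 4225) - 12674 = -28107 - 12674 = -40781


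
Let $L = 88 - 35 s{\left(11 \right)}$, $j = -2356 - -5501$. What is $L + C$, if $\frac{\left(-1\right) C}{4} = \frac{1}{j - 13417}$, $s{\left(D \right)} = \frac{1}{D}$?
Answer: $\frac{2395955}{28248} \approx 84.819$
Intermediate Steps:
$j = 3145$ ($j = -2356 + 5501 = 3145$)
$C = \frac{1}{2568}$ ($C = - \frac{4}{3145 - 13417} = - \frac{4}{-10272} = \left(-4\right) \left(- \frac{1}{10272}\right) = \frac{1}{2568} \approx 0.00038941$)
$L = \frac{933}{11}$ ($L = 88 - \frac{35}{11} = \frac{933}{11} \approx 84.818$)
$L + C = \frac{933}{11} + \frac{1}{2568} = \frac{2395955}{28248}$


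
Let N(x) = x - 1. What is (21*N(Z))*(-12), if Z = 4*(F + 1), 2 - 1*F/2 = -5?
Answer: -14868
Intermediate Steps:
F = 14 (F = 4 - 2*(-5) = 4 + 10 = 14)
Z = 60 (Z = 4*(14 + 1) = 4*15 = 60)
N(x) = -1 + x
(21*N(Z))*(-12) = (21*(-1 + 60))*(-12) = (21*59)*(-12) = 1239*(-12) = -14868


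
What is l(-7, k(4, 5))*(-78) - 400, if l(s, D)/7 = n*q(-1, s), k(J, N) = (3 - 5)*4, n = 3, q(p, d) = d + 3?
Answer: 6152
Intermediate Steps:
q(p, d) = 3 + d
k(J, N) = -8 (k(J, N) = -2*4 = -8)
l(s, D) = 63 + 21*s (l(s, D) = 7*(3*(3 + s)) = 7*(9 + 3*s) = 63 + 21*s)
l(-7, k(4, 5))*(-78) - 400 = (63 + 21*(-7))*(-78) - 400 = (63 - 147)*(-78) - 400 = -84*(-78) - 400 = 6552 - 400 = 6152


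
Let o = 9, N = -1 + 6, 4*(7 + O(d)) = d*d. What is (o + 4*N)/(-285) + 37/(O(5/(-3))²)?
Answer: 12171979/14685765 ≈ 0.82883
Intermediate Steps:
O(d) = -7 + d²/4 (O(d) = -7 + (d*d)/4 = -7 + d²/4)
N = 5
(o + 4*N)/(-285) + 37/(O(5/(-3))²) = (9 + 4*5)/(-285) + 37/((-7 + (5/(-3))²/4)²) = (9 + 20)*(-1/285) + 37/((-7 + (5*(-⅓))²/4)²) = 29*(-1/285) + 37/((-7 + (-5/3)²/4)²) = -29/285 + 37/((-7 + (¼)*(25/9))²) = -29/285 + 37/((-7 + 25/36)²) = -29/285 + 37/((-227/36)²) = -29/285 + 37/(51529/1296) = -29/285 + 37*(1296/51529) = -29/285 + 47952/51529 = 12171979/14685765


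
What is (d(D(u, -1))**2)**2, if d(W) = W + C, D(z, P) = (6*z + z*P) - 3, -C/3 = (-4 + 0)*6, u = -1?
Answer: 16777216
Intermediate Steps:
C = 72 (C = -3*(-4 + 0)*6 = -(-12)*6 = -3*(-24) = 72)
D(z, P) = -3 + 6*z + P*z (D(z, P) = (6*z + P*z) - 3 = -3 + 6*z + P*z)
d(W) = 72 + W (d(W) = W + 72 = 72 + W)
(d(D(u, -1))**2)**2 = ((72 + (-3 + 6*(-1) - 1*(-1)))**2)**2 = ((72 + (-3 - 6 + 1))**2)**2 = ((72 - 8)**2)**2 = (64**2)**2 = 4096**2 = 16777216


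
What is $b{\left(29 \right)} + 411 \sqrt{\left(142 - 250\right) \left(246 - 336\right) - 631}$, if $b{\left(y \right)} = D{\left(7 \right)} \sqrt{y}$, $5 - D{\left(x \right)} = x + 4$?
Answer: $- 6 \sqrt{29} + 411 \sqrt{9089} \approx 39151.0$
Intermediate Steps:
$D{\left(x \right)} = 1 - x$ ($D{\left(x \right)} = 5 - \left(x + 4\right) = 5 - \left(4 + x\right) = 1 - x$)
$b{\left(y \right)} = - 6 \sqrt{y}$ ($b{\left(y \right)} = \left(1 - 7\right) \sqrt{y} = - 6 \sqrt{y}$)
$b{\left(29 \right)} + 411 \sqrt{\left(142 - 250\right) \left(246 - 336\right) - 631} = - 6 \sqrt{29} + 411 \sqrt{\left(142 - 250\right) \left(246 - 336\right) - 631} = - 6 \sqrt{29} + 411 \sqrt{\left(-108\right) \left(-90\right) - 631} = - 6 \sqrt{29} + 411 \sqrt{9720 - 631} = - 6 \sqrt{29} + 411 \sqrt{9089}$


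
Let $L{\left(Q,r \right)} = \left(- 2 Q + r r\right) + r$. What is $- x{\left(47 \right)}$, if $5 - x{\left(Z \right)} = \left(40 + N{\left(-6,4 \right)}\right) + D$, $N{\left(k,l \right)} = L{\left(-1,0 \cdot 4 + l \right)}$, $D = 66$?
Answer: $123$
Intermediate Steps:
$L{\left(Q,r \right)} = r + r^{2} - 2 Q$ ($L{\left(Q,r \right)} = \left(- 2 Q + r^{2}\right) + r = \left(r^{2} - 2 Q\right) + r = r + r^{2} - 2 Q$)
$N{\left(k,l \right)} = 2 + l + l^{2}$ ($N{\left(k,l \right)} = \left(0 \cdot 4 + l\right) + \left(0 \cdot 4 + l\right)^{2} - -2 = \left(0 + l\right) + \left(0 + l\right)^{2} + 2 = l + l^{2} + 2 = 2 + l + l^{2}$)
$x{\left(Z \right)} = -123$ ($x{\left(Z \right)} = 5 - \left(\left(40 + \left(2 + 4 + 4^{2}\right)\right) + 66\right) = 5 - \left(\left(40 + \left(2 + 4 + 16\right)\right) + 66\right) = 5 - \left(\left(40 + 22\right) + 66\right) = 5 - \left(62 + 66\right) = 5 - 128 = -123$)
$- x{\left(47 \right)} = \left(-1\right) \left(-123\right) = 123$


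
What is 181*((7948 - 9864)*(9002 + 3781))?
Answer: -4433093268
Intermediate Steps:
181*((7948 - 9864)*(9002 + 3781)) = 181*(-1916*12783) = 181*(-24492228) = -4433093268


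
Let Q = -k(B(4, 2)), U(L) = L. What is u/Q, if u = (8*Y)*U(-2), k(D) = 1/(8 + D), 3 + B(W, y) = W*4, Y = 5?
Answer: 1680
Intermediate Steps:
B(W, y) = -3 + 4*W (B(W, y) = -3 + W*4 = -3 + 4*W)
Q = -1/21 (Q = -1/(8 + (-3 + 4*4)) = -1/(8 + (-3 + 16)) = -1/(8 + 13) = -1/21 ≈ -0.047619)
u = -80 (u = (8*5)*(-2) = 40*(-2) = -80)
u/Q = -80/(-1/21) = -80*(-21) = 1680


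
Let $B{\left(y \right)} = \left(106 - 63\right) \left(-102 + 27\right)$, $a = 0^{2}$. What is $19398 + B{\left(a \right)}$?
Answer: $16173$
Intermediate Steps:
$a = 0$
$B{\left(y \right)} = -3225$ ($B{\left(y \right)} = 43 \left(-75\right) = -3225$)
$19398 + B{\left(a \right)} = 19398 - 3225 = 16173$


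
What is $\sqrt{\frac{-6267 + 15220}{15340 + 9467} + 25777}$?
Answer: $\frac{4 \sqrt{991441200909}}{24807} \approx 160.55$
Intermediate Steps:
$\sqrt{\frac{-6267 + 15220}{15340 + 9467} + 25777} = \sqrt{\frac{8953}{24807} + 25777} = \sqrt{\frac{639458992}{24807}} = \frac{4 \sqrt{991441200909}}{24807}$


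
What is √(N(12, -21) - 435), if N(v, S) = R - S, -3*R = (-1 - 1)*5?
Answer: 4*I*√231/3 ≈ 20.265*I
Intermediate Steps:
R = 10/3 (R = -(-1 - 1)*5/3 = -(-2)*5/3 = -⅓*(-10) = 10/3 ≈ 3.3333)
N(v, S) = 10/3 - S
√(N(12, -21) - 435) = √((10/3 - 1*(-21)) - 435) = √((10/3 + 21) - 435) = √(73/3 - 435) = √(-1232/3) = 4*I*√231/3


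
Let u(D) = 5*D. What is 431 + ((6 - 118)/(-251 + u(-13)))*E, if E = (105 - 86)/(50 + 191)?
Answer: 8206341/19039 ≈ 431.03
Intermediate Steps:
E = 19/241 ≈ 0.078838
431 + ((6 - 118)/(-251 + u(-13)))*E = 431 + ((6 - 118)/(-251 + 5*(-13)))*(19/241) = 431 - 112/(-251 - 65)*(19/241) = 431 - 112/(-316)*(19/241) = 431 - 112*(-1/316)*(19/241) = 431 + (28/79)*(19/241) = 431 + 532/19039 = 8206341/19039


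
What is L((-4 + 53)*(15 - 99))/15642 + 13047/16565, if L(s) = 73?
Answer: 205290419/259109730 ≈ 0.79229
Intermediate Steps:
L((-4 + 53)*(15 - 99))/15642 + 13047/16565 = 73/15642 + 13047/16565 = 205290419/259109730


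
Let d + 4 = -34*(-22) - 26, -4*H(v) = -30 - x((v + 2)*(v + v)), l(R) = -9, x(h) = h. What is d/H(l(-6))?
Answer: 718/39 ≈ 18.410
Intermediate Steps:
H(v) = 15/2 + v*(2 + v)/2 (H(v) = -(-30 - (v + 2)*(v + v))/4 = -(-30 - (2 + v)*2*v)/4 = -(-30 - 2*v*(2 + v))/4 = 15/2 + v*(2 + v)/2)
d = 718 (d = -4 + (-34*(-22) - 26) = -4 + (748 - 26) = -4 + 722 = 718)
d/H(l(-6)) = 718/(15/2 + (1/2)*(-9)*(2 - 9)) = 718/(15/2 + (1/2)*(-9)*(-7)) = 718/(15/2 + 63/2) = 718/39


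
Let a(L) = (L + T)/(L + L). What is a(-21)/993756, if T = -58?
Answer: 79/41737752 ≈ 1.8928e-6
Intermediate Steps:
a(L) = (-58 + L)/(2*L) (a(L) = (L - 58)/(L + L) = (-58 + L)/((2*L)) = (-58 + L)*(1/(2*L)) = (-58 + L)/(2*L))
a(-21)/993756 = ((1/2)*(-58 - 21)/(-21))/993756 = ((1/2)*(-1/21)*(-79))*(1/993756) = (79/42)*(1/993756) = 79/41737752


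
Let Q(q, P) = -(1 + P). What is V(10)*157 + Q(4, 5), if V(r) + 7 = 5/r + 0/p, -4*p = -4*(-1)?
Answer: -2053/2 ≈ -1026.5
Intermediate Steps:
p = -1 (p = -(-1)*(-1) = -¼*4 = -1)
V(r) = -7 + 5/r (V(r) = -7 + (5/r + 0/(-1)) = -7 + (5/r + 0*(-1)) = -7 + (5/r + 0) = -7 + 5/r)
Q(q, P) = -1 - P
V(10)*157 + Q(4, 5) = (-7 + 5/10)*157 + (-1 - 1*5) = (-7 + 5*(⅒))*157 + (-1 - 5) = (-7 + ½)*157 - 6 = -13/2*157 - 6 = -2041/2 - 6 = -2053/2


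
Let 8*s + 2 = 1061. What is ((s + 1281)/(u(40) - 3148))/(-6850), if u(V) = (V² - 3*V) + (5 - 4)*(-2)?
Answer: 11307/91516000 ≈ 0.00012355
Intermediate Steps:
s = 1059/8 (s = -¼ + (⅛)*1061 = -¼ + 1061/8 = 1059/8 ≈ 132.38)
u(V) = -2 + V² - 3*V (u(V) = (V² - 3*V) + 1*(-2) = (V² - 3*V) - 2 = -2 + V² - 3*V)
((s + 1281)/(u(40) - 3148))/(-6850) = ((1059/8 + 1281)/((-2 + 40² - 3*40) - 3148))/(-6850) = (11307/(8*((-2 + 1600 - 120) - 3148)))*(-1/6850) = (11307/(8*(1478 - 3148)))*(-1/6850) = ((11307/8)/(-1670))*(-1/6850) = ((11307/8)*(-1/1670))*(-1/6850) = -11307/13360*(-1/6850) = 11307/91516000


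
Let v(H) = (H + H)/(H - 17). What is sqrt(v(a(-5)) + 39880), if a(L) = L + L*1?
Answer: 2*sqrt(807585)/9 ≈ 199.70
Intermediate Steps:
a(L) = 2*L (a(L) = L + L = 2*L)
v(H) = 2*H/(-17 + H) (v(H) = (2*H)/(-17 + H) = 2*H/(-17 + H))
sqrt(v(a(-5)) + 39880) = sqrt(2*(2*(-5))/(-17 + 2*(-5)) + 39880) = sqrt(2*(-10)/(-17 - 10) + 39880) = sqrt(2*(-10)/(-27) + 39880) = sqrt(2*(-10)*(-1/27) + 39880) = sqrt(20/27 + 39880) = sqrt(1076780/27) = 2*sqrt(807585)/9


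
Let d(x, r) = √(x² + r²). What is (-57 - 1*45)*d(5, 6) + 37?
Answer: 37 - 102*√61 ≈ -759.65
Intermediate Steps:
d(x, r) = √(r² + x²)
(-57 - 1*45)*d(5, 6) + 37 = (-57 - 1*45)*√(6² + 5²) + 37 = (-57 - 45)*√(36 + 25) + 37 = -102*√61 + 37 = 37 - 102*√61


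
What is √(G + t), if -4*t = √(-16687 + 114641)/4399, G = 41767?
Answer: √(3232966448668 - 4399*√97954)/8798 ≈ 204.37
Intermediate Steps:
t = -√97954/17596 (t = -√(-16687 + 114641)/(4*4399) = -√97954/(4*4399) = -√97954/17596 ≈ -0.017787)
√(G + t) = √(41767 - √97954/17596)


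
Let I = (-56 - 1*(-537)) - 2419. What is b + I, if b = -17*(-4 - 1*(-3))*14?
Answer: -1700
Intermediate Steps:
b = 238 (b = -17*(-4 + 3)*14 = -17*(-1)*14 = 17*14 = 238)
I = -1938 (I = (-56 + 537) - 2419 = 481 - 2419 = -1938)
b + I = 238 - 1938 = -1700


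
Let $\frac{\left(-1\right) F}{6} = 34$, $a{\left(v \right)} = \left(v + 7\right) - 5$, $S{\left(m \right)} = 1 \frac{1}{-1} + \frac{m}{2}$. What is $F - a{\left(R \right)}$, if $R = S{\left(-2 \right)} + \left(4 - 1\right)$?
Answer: $-207$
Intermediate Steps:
$S{\left(m \right)} = -1 + \frac{m}{2}$ ($S{\left(m \right)} = 1 \left(-1\right) + m \frac{1}{2} = -1 + \frac{m}{2}$)
$R = 1$ ($R = \left(-1 + \frac{1}{2} \left(-2\right)\right) + \left(4 - 1\right) = \left(-1 - 1\right) + 3 = -2 + 3 = 1$)
$a{\left(v \right)} = 2 + v$ ($a{\left(v \right)} = \left(7 + v\right) - 5 = 2 + v$)
$F = -204$ ($F = \left(-6\right) 34 = -204$)
$F - a{\left(R \right)} = -204 - \left(2 + 1\right) = -204 - 3 = -207$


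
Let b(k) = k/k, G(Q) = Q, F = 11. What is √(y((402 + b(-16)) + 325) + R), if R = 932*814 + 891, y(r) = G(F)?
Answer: 5*√30382 ≈ 871.52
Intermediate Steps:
b(k) = 1
y(r) = 11
R = 759539 (R = 758648 + 891 = 759539)
√(y((402 + b(-16)) + 325) + R) = √(11 + 759539) = √759550 = 5*√30382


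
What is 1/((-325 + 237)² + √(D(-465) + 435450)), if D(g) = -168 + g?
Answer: 7744/59534719 - 3*√48313/59534719 ≈ 0.00011900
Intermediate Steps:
1/((-325 + 237)² + √(D(-465) + 435450)) = 1/((-325 + 237)² + √((-168 - 465) + 435450)) = 1/((-88)² + √(-633 + 435450)) = 1/(7744 + √434817) = 1/(7744 + 3*√48313)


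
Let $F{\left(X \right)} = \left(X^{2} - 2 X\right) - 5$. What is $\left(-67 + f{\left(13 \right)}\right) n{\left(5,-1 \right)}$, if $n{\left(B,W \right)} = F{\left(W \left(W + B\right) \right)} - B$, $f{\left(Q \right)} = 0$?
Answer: $-938$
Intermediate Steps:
$F{\left(X \right)} = -5 + X^{2} - 2 X$
$n{\left(B,W \right)} = -5 - B + W^{2} \left(B + W\right)^{2} - 2 W \left(B + W\right)$ ($n{\left(B,W \right)} = \left(-5 + \left(W \left(W + B\right)\right)^{2} - 2 W \left(W + B\right)\right) - B = \left(-5 + \left(W \left(B + W\right)\right)^{2} - 2 W \left(B + W\right)\right) - B = \left(-5 + W^{2} \left(B + W\right)^{2} - 2 W \left(B + W\right)\right) - B = -5 - B + W^{2} \left(B + W\right)^{2} - 2 W \left(B + W\right)$)
$\left(-67 + f{\left(13 \right)}\right) n{\left(5,-1 \right)} = \left(-67 + 0\right) \left(-5 - 5 + \left(-1\right)^{2} \left(5 - 1\right)^{2} - - 2 \left(5 - 1\right)\right) = - 67 \left(-5 - 5 + 1 \cdot 4^{2} - \left(-2\right) 4\right) = - 67 \left(-5 - 5 + 1 \cdot 16 + 8\right) = - 67 \left(-5 - 5 + 16 + 8\right) = \left(-67\right) 14 = -938$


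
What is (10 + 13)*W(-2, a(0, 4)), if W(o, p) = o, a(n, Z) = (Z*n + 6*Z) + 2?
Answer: -46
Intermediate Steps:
a(n, Z) = 2 + 6*Z + Z*n (a(n, Z) = (6*Z + Z*n) + 2 = 2 + 6*Z + Z*n)
(10 + 13)*W(-2, a(0, 4)) = (10 + 13)*(-2) = 23*(-2) = -46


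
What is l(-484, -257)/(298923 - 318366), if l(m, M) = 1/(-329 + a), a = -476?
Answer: 1/15651615 ≈ 6.3891e-8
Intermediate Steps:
l(m, M) = -1/805 (l(m, M) = 1/(-329 - 476) = 1/(-805) = -1/805)
l(-484, -257)/(298923 - 318366) = -1/(805*(298923 - 318366)) = -1/805/(-19443) = -1/805*(-1/19443) = 1/15651615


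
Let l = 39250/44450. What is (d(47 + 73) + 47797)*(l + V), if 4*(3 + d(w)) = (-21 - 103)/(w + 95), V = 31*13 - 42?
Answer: 3305829793806/191135 ≈ 1.7296e+7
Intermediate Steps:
V = 361 (V = 403 - 42 = 361)
l = 785/889 (l = 39250*(1/44450) = 785/889 ≈ 0.88301)
d(w) = -3 - 31/(95 + w) (d(w) = -3 + ((-21 - 103)/(w + 95))/4 = -3 + (-124/(95 + w))/4 = -3 - 31/(95 + w))
(d(47 + 73) + 47797)*(l + V) = ((-316 - 3*(47 + 73))/(95 + (47 + 73)) + 47797)*(785/889 + 361) = ((-316 - 3*120)/(95 + 120) + 47797)*(321714/889) = ((-316 - 360)/215 + 47797)*(321714/889) = ((1/215)*(-676) + 47797)*(321714/889) = (-676/215 + 47797)*(321714/889) = (10275679/215)*(321714/889) = 3305829793806/191135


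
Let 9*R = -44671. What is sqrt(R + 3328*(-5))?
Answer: I*sqrt(194431)/3 ≈ 146.98*I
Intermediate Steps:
R = -44671/9 (R = (1/9)*(-44671) = -44671/9 ≈ -4963.4)
sqrt(R + 3328*(-5)) = sqrt(-44671/9 + 3328*(-5)) = sqrt(-44671/9 - 16640) = sqrt(-194431/9) = I*sqrt(194431)/3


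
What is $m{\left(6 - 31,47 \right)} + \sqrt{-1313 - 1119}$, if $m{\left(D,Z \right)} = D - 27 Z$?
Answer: $-1294 + 8 i \sqrt{38} \approx -1294.0 + 49.315 i$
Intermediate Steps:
$m{\left(6 - 31,47 \right)} + \sqrt{-1313 - 1119} = \left(\left(6 - 31\right) - 1269\right) + \sqrt{-1313 - 1119} = \left(\left(6 - 31\right) - 1269\right) + \sqrt{-2432} = \left(-25 - 1269\right) + 8 i \sqrt{38} = -1294 + 8 i \sqrt{38}$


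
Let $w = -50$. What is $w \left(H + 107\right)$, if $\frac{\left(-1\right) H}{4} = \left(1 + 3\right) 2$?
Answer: $-3750$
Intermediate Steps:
$H = -32$ ($H = - 4 \left(1 + 3\right) 2 = - 4 \cdot 4 \cdot 2 = \left(-4\right) 8 = -32$)
$w \left(H + 107\right) = - 50 \left(-32 + 107\right) = \left(-50\right) 75 = -3750$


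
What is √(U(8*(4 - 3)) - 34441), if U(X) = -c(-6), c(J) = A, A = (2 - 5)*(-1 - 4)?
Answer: 2*I*√8614 ≈ 185.62*I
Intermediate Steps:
A = 15 (A = -3*(-5) = 15)
c(J) = 15
U(X) = -15 (U(X) = -1*15 = -15)
√(U(8*(4 - 3)) - 34441) = √(-15 - 34441) = √(-34456) = 2*I*√8614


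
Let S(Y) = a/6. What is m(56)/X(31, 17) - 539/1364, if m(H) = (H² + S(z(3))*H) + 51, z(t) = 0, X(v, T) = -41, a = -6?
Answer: -390253/5084 ≈ -76.761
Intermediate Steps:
S(Y) = -1 (S(Y) = -6/6 = -6*⅙ = -1)
m(H) = 51 + H² - H (m(H) = (H² - H) + 51 = 51 + H² - H)
m(56)/X(31, 17) - 539/1364 = (51 + 56² - 1*56)/(-41) - 539/1364 = (51 + 3136 - 56)*(-1/41) - 539*1/1364 = 3131*(-1/41) - 49/124 = -3131/41 - 49/124 = -390253/5084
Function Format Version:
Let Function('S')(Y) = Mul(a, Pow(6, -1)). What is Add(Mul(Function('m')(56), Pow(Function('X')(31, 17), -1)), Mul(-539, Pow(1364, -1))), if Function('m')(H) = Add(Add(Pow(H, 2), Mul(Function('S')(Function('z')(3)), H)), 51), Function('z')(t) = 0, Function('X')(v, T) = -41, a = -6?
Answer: Rational(-390253, 5084) ≈ -76.761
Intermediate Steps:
Function('S')(Y) = -1 (Function('S')(Y) = Mul(-6, Pow(6, -1)) = Mul(-6, Rational(1, 6)) = -1)
Function('m')(H) = Add(51, Pow(H, 2), Mul(-1, H)) (Function('m')(H) = Add(Add(Pow(H, 2), Mul(-1, H)), 51) = Add(51, Pow(H, 2), Mul(-1, H)))
Add(Mul(Function('m')(56), Pow(Function('X')(31, 17), -1)), Mul(-539, Pow(1364, -1))) = Add(Mul(Add(51, Pow(56, 2), Mul(-1, 56)), Pow(-41, -1)), Mul(-539, Pow(1364, -1))) = Add(Mul(Add(51, 3136, -56), Rational(-1, 41)), Mul(-539, Rational(1, 1364))) = Add(Mul(3131, Rational(-1, 41)), Rational(-49, 124)) = Add(Rational(-3131, 41), Rational(-49, 124)) = Rational(-390253, 5084)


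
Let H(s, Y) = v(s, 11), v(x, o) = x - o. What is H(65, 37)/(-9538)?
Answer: -27/4769 ≈ -0.0056616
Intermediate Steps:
H(s, Y) = -11 + s (H(s, Y) = s - 1*11 = s - 11 = -11 + s)
H(65, 37)/(-9538) = (-11 + 65)/(-9538) = 54*(-1/9538) = -27/4769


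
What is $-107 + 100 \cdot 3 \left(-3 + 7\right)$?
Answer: $1093$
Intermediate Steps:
$-107 + 100 \cdot 3 \left(-3 + 7\right) = -107 + 100 \cdot 3 \cdot 4 = -107 + 100 \cdot 12 = -107 + 1200 = 1093$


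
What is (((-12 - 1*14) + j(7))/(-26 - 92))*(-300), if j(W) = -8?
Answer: -5100/59 ≈ -86.441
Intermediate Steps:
(((-12 - 1*14) + j(7))/(-26 - 92))*(-300) = (((-12 - 1*14) - 8)/(-26 - 92))*(-300) = (((-12 - 14) - 8)/(-118))*(-300) = ((-26 - 8)*(-1/118))*(-300) = -34*(-1/118)*(-300) = (17/59)*(-300) = -5100/59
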